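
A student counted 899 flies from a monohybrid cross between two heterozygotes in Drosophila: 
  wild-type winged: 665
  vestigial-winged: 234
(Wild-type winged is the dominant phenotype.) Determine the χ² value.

0.508

For a monohybrid cross between heterozygotes with complete dominance, the expected phenotypic ratio is 3:1.
The 3:1 ratio has 4 parts, so with N = 899 the expected counts are:
  wild-type winged: 899 × 3/4 = 674.25
  vestigial-winged: 899 × 1/4 = 224.75
χ² = Σ (O − E)² / E
  wild-type winged: (665 − 674.25)² / 674.25 = 0.1269
  vestigial-winged: (234 − 224.75)² / 224.75 = 0.3807
χ² = 0.1269 + 0.3807 = 0.5076 ≈ 0.508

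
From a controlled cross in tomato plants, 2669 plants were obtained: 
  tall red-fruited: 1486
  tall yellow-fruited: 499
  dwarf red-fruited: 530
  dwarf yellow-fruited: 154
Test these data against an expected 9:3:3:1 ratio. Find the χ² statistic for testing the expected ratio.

Under the 9:3:3:1 hypothesis (Σ ratio = 16, N = 2669):
  tall red-fruited: 2669 × 9/16 = 1501.3125
  tall yellow-fruited: 2669 × 3/16 = 500.4375
  dwarf red-fruited: 2669 × 3/16 = 500.4375
  dwarf yellow-fruited: 2669 × 1/16 = 166.8125
χ² = Σ (O − E)² / E
  tall red-fruited: (1486 − 1501.3125)² / 1501.3125 = 0.1562
  tall yellow-fruited: (499 − 500.4375)² / 500.4375 = 0.0041
  dwarf red-fruited: (530 − 500.4375)² / 500.4375 = 1.7464
  dwarf yellow-fruited: (154 − 166.8125)² / 166.8125 = 0.9841
χ² = 0.1562 + 0.0041 + 1.7464 + 0.9841 = 2.8908 ≈ 2.891

2.891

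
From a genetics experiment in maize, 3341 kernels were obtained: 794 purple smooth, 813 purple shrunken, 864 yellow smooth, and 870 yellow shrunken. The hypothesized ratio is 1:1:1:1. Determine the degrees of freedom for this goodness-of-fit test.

A goodness-of-fit test with 4 phenotype classes has df = 4 − 1 = 3.

3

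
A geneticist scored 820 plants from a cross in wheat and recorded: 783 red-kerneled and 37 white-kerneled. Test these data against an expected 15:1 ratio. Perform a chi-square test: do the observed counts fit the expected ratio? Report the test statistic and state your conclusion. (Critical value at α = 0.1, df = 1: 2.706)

4.226; not consistent

The 15:1 ratio has 16 parts, so with N = 820 the expected counts are:
  red-kerneled: 820 × 15/16 = 768.75
  white-kerneled: 820 × 1/16 = 51.25
χ² = Σ (O − E)² / E
  red-kerneled: (783 − 768.75)² / 768.75 = 0.2641
  white-kerneled: (37 − 51.25)² / 51.25 = 3.9622
χ² = 0.2641 + 3.9622 = 4.2263 ≈ 4.226
Degrees of freedom = 2 − 1 = 1; critical value at α = 0.1 is 2.706.
Since 4.226 > 2.706, we reject the null hypothesis — the data do not fit the 15:1 ratio.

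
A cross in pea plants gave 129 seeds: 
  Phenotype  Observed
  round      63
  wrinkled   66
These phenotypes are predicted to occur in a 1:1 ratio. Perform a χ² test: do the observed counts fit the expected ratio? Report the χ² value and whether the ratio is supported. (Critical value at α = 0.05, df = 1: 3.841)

0.070; consistent

Expected counts for N = 129 under a 1:1 ratio (total parts = 2):
  round: 129 × 1/2 = 64.5
  wrinkled: 129 × 1/2 = 64.5
χ² = Σ (O − E)² / E
  round: (63 − 64.5)² / 64.5 = 0.0349
  wrinkled: (66 − 64.5)² / 64.5 = 0.0349
χ² = 0.0349 + 0.0349 = 0.0698 ≈ 0.070
Degrees of freedom = 2 − 1 = 1; critical value at α = 0.05 is 3.841.
Since 0.070 < 3.841, we fail to reject the null hypothesis — the data are consistent with the 1:1 ratio.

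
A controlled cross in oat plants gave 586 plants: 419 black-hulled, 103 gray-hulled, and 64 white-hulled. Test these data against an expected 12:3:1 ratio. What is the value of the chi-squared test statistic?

Under the 12:3:1 hypothesis (Σ ratio = 16, N = 586):
  black-hulled: 586 × 12/16 = 439.5
  gray-hulled: 586 × 3/16 = 109.875
  white-hulled: 586 × 1/16 = 36.625
χ² = Σ (O − E)² / E
  black-hulled: (419 − 439.5)² / 439.5 = 0.9562
  gray-hulled: (103 − 109.875)² / 109.875 = 0.4302
  white-hulled: (64 − 36.625)² / 36.625 = 20.4612
χ² = 0.9562 + 0.4302 + 20.4612 = 21.8476 ≈ 21.848

21.848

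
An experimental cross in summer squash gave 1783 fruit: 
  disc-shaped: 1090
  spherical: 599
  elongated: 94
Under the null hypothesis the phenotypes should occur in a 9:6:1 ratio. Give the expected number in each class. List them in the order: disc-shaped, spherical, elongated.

Under the 9:6:1 hypothesis (Σ ratio = 16, N = 1783):
  disc-shaped: 1783 × 9/16 = 1002.9375
  spherical: 1783 × 6/16 = 668.625
  elongated: 1783 × 1/16 = 111.4375

1002.9375, 668.625, 111.4375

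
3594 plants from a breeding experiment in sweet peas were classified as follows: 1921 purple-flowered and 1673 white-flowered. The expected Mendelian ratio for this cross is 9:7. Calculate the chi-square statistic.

Expected counts for N = 3594 under a 9:7 ratio (total parts = 16):
  purple-flowered: 3594 × 9/16 = 2021.625
  white-flowered: 3594 × 7/16 = 1572.375
χ² = Σ (O − E)² / E
  purple-flowered: (1921 − 2021.625)² / 2021.625 = 5.0085
  white-flowered: (1673 − 1572.375)² / 1572.375 = 6.4396
χ² = 5.0085 + 6.4396 = 11.4481 ≈ 11.448

11.448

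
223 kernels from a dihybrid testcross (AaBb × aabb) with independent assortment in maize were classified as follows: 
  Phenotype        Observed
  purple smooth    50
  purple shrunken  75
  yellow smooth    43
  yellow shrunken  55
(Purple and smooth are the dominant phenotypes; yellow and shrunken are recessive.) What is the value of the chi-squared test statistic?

A dihybrid testcross with independent assortment gives a 1:1:1:1 ratio.
Under the 1:1:1:1 hypothesis (Σ ratio = 4, N = 223):
  purple smooth: 223 × 1/4 = 55.75
  purple shrunken: 223 × 1/4 = 55.75
  yellow smooth: 223 × 1/4 = 55.75
  yellow shrunken: 223 × 1/4 = 55.75
χ² = Σ (O − E)² / E
  purple smooth: (50 − 55.75)² / 55.75 = 0.5930
  purple shrunken: (75 − 55.75)² / 55.75 = 6.6469
  yellow smooth: (43 − 55.75)² / 55.75 = 2.9159
  yellow shrunken: (55 − 55.75)² / 55.75 = 0.0101
χ² = 0.5930 + 6.6469 + 2.9159 + 0.0101 = 10.1659 ≈ 10.166

10.166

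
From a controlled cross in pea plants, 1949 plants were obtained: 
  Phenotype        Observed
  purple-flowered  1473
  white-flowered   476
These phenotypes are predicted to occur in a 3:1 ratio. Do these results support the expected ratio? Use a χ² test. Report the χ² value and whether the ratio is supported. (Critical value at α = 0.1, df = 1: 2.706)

Total ratio parts = 4. Expected numbers out of 1949:
  purple-flowered: 1949 × 3/4 = 1461.75
  white-flowered: 1949 × 1/4 = 487.25
χ² = Σ (O − E)² / E
  purple-flowered: (1473 − 1461.75)² / 1461.75 = 0.0866
  white-flowered: (476 − 487.25)² / 487.25 = 0.2597
χ² = 0.0866 + 0.2597 = 0.3463 ≈ 0.346
Degrees of freedom = 2 − 1 = 1; critical value at α = 0.1 is 2.706.
Since 0.346 < 2.706, we fail to reject the null hypothesis — the data are consistent with the 3:1 ratio.

0.346; consistent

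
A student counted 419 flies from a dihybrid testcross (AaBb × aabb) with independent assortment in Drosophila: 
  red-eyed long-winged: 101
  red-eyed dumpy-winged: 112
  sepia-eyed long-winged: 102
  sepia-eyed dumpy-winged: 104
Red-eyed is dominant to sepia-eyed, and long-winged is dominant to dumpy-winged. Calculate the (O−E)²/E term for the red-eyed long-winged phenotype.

A dihybrid testcross with independent assortment gives a 1:1:1:1 ratio.
Expected counts for N = 419 under a 1:1:1:1 ratio (total parts = 4):
  red-eyed long-winged: 419 × 1/4 = 104.75
  red-eyed dumpy-winged: 419 × 1/4 = 104.75
  sepia-eyed long-winged: 419 × 1/4 = 104.75
  sepia-eyed dumpy-winged: 419 × 1/4 = 104.75
Contribution of red-eyed long-winged: (101 − 104.75)² / 104.75 = 0.1342

0.134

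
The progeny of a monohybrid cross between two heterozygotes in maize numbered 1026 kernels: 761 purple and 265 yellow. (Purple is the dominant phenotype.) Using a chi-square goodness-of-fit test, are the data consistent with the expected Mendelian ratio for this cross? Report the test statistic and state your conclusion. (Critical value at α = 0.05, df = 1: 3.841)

0.376; consistent

For a monohybrid cross between heterozygotes with complete dominance, the expected phenotypic ratio is 3:1.
Total ratio parts = 4. Expected numbers out of 1026:
  purple: 1026 × 3/4 = 769.5
  yellow: 1026 × 1/4 = 256.5
χ² = Σ (O − E)² / E
  purple: (761 − 769.5)² / 769.5 = 0.0939
  yellow: (265 − 256.5)² / 256.5 = 0.2817
χ² = 0.0939 + 0.2817 = 0.3756 ≈ 0.376
Degrees of freedom = 2 − 1 = 1; critical value at α = 0.05 is 3.841.
Since 0.376 < 3.841, we fail to reject the null hypothesis — the data are consistent with the 3:1 ratio.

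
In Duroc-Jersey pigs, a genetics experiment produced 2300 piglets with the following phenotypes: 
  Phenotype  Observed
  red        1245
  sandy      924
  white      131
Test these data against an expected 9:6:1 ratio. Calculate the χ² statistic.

Under the 9:6:1 hypothesis (Σ ratio = 16, N = 2300):
  red: 2300 × 9/16 = 1293.75
  sandy: 2300 × 6/16 = 862.5
  white: 2300 × 1/16 = 143.75
χ² = Σ (O − E)² / E
  red: (1245 − 1293.75)² / 1293.75 = 1.8370
  sandy: (924 − 862.5)² / 862.5 = 4.3852
  white: (131 − 143.75)² / 143.75 = 1.1309
χ² = 1.8370 + 4.3852 + 1.1309 = 7.3531 ≈ 7.353

7.353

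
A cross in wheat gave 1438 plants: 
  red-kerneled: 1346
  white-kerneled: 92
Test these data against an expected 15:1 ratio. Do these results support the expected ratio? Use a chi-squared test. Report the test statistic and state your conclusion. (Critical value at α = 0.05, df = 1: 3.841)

0.054; consistent

Under the 15:1 hypothesis (Σ ratio = 16, N = 1438):
  red-kerneled: 1438 × 15/16 = 1348.125
  white-kerneled: 1438 × 1/16 = 89.875
χ² = Σ (O − E)² / E
  red-kerneled: (1346 − 1348.125)² / 1348.125 = 0.0033
  white-kerneled: (92 − 89.875)² / 89.875 = 0.0502
χ² = 0.0033 + 0.0502 = 0.0535 ≈ 0.054
Degrees of freedom = 2 − 1 = 1; critical value at α = 0.05 is 3.841.
Since 0.054 < 3.841, we fail to reject the null hypothesis — the data are consistent with the 15:1 ratio.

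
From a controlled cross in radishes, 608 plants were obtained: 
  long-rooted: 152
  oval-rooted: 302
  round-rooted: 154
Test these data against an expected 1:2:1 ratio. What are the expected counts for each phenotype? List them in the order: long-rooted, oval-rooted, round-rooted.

Expected counts for N = 608 under a 1:2:1 ratio (total parts = 4):
  long-rooted: 608 × 1/4 = 152
  oval-rooted: 608 × 2/4 = 304
  round-rooted: 608 × 1/4 = 152

152, 304, 152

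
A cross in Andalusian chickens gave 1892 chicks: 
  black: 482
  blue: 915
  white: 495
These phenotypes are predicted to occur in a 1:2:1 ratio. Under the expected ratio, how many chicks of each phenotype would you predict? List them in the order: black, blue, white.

Under the 1:2:1 hypothesis (Σ ratio = 4, N = 1892):
  black: 1892 × 1/4 = 473
  blue: 1892 × 2/4 = 946
  white: 1892 × 1/4 = 473

473, 946, 473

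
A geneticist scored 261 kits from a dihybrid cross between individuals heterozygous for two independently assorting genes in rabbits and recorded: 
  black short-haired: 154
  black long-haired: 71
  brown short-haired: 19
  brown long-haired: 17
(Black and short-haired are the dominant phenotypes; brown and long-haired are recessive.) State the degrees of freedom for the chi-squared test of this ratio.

A dihybrid F₂ with independent assortment and complete dominance at both loci gives a 9:3:3:1 phenotypic ratio.
A goodness-of-fit test with 4 phenotype classes has df = 4 − 1 = 3.

3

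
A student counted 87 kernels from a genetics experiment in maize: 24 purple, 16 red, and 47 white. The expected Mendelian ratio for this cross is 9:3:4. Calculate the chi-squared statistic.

Expected counts for N = 87 under a 9:3:4 ratio (total parts = 16):
  purple: 87 × 9/16 = 48.9375
  red: 87 × 3/16 = 16.3125
  white: 87 × 4/16 = 21.75
χ² = Σ (O − E)² / E
  purple: (24 − 48.9375)² / 48.9375 = 12.7076
  red: (16 − 16.3125)² / 16.3125 = 0.0060
  white: (47 − 21.75)² / 21.75 = 29.3132
χ² = 12.7076 + 0.0060 + 29.3132 = 42.0268 ≈ 42.027

42.027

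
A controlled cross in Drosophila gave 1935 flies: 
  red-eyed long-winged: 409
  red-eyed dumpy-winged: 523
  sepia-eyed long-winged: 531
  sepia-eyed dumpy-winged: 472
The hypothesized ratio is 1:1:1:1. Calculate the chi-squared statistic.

Under the 1:1:1:1 hypothesis (Σ ratio = 4, N = 1935):
  red-eyed long-winged: 1935 × 1/4 = 483.75
  red-eyed dumpy-winged: 1935 × 1/4 = 483.75
  sepia-eyed long-winged: 1935 × 1/4 = 483.75
  sepia-eyed dumpy-winged: 1935 × 1/4 = 483.75
χ² = Σ (O − E)² / E
  red-eyed long-winged: (409 − 483.75)² / 483.75 = 11.5505
  red-eyed dumpy-winged: (523 − 483.75)² / 483.75 = 3.1846
  sepia-eyed long-winged: (531 − 483.75)² / 483.75 = 4.6151
  sepia-eyed dumpy-winged: (472 − 483.75)² / 483.75 = 0.2854
χ² = 11.5505 + 3.1846 + 4.6151 + 0.2854 = 19.6356 ≈ 19.636

19.636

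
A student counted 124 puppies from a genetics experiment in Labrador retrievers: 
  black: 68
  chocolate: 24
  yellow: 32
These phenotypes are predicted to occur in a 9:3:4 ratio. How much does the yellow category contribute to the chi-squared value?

0.032

Expected counts for N = 124 under a 9:3:4 ratio (total parts = 16):
  black: 124 × 9/16 = 69.75
  chocolate: 124 × 3/16 = 23.25
  yellow: 124 × 4/16 = 31
Contribution of yellow: (32 − 31)² / 31 = 0.0323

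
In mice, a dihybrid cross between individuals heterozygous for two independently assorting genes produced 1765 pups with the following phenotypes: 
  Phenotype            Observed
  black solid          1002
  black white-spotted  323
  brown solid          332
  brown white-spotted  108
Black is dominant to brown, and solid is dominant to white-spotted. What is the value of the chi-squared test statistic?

A dihybrid F₂ with independent assortment and complete dominance at both loci gives a 9:3:3:1 phenotypic ratio.
The 9:3:3:1 ratio has 16 parts, so with N = 1765 the expected counts are:
  black solid: 1765 × 9/16 = 992.8125
  black white-spotted: 1765 × 3/16 = 330.9375
  brown solid: 1765 × 3/16 = 330.9375
  brown white-spotted: 1765 × 1/16 = 110.3125
χ² = Σ (O − E)² / E
  black solid: (1002 − 992.8125)² / 992.8125 = 0.0850
  black white-spotted: (323 − 330.9375)² / 330.9375 = 0.1904
  brown solid: (332 − 330.9375)² / 330.9375 = 0.0034
  brown white-spotted: (108 − 110.3125)² / 110.3125 = 0.0485
χ² = 0.0850 + 0.1904 + 0.0034 + 0.0485 = 0.3273 ≈ 0.327

0.327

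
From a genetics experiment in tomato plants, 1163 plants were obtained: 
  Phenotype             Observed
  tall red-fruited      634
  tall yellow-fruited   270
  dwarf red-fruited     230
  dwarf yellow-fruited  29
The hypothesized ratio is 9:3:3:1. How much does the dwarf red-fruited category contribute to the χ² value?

Expected counts for N = 1163 under a 9:3:3:1 ratio (total parts = 16):
  tall red-fruited: 1163 × 9/16 = 654.1875
  tall yellow-fruited: 1163 × 3/16 = 218.0625
  dwarf red-fruited: 1163 × 3/16 = 218.0625
  dwarf yellow-fruited: 1163 × 1/16 = 72.6875
Contribution of dwarf red-fruited: (230 − 218.0625)² / 218.0625 = 0.6535

0.654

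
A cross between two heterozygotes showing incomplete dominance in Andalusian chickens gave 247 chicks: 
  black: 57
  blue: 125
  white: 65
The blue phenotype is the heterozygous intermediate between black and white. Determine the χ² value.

0.555

With incomplete dominance, a heterozygote × heterozygote cross gives a 1:2:1 phenotypic ratio.
Under the 1:2:1 hypothesis (Σ ratio = 4, N = 247):
  black: 247 × 1/4 = 61.75
  blue: 247 × 2/4 = 123.5
  white: 247 × 1/4 = 61.75
χ² = Σ (O − E)² / E
  black: (57 − 61.75)² / 61.75 = 0.3654
  blue: (125 − 123.5)² / 123.5 = 0.0182
  white: (65 − 61.75)² / 61.75 = 0.1711
χ² = 0.3654 + 0.0182 + 0.1711 = 0.5547 ≈ 0.555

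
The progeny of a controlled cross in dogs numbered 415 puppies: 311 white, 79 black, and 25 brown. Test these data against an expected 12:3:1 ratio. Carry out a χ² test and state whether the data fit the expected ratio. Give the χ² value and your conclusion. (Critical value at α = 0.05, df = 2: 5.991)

The 12:3:1 ratio has 16 parts, so with N = 415 the expected counts are:
  white: 415 × 12/16 = 311.25
  black: 415 × 3/16 = 77.8125
  brown: 415 × 1/16 = 25.9375
χ² = Σ (O − E)² / E
  white: (311 − 311.25)² / 311.25 = 0.0002
  black: (79 − 77.8125)² / 77.8125 = 0.0181
  brown: (25 − 25.9375)² / 25.9375 = 0.0339
χ² = 0.0002 + 0.0181 + 0.0339 = 0.0522 ≈ 0.052
Degrees of freedom = 3 − 1 = 2; critical value at α = 0.05 is 5.991.
Since 0.052 < 5.991, we fail to reject the null hypothesis — the data are consistent with the 12:3:1 ratio.

0.052; consistent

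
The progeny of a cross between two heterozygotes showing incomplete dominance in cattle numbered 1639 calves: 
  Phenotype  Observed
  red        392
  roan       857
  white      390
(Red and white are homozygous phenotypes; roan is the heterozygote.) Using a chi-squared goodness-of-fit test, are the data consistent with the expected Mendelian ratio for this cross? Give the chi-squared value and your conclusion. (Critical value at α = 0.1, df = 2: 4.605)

3.437; consistent

With incomplete dominance, a heterozygote × heterozygote cross gives a 1:2:1 phenotypic ratio.
Total ratio parts = 4. Expected numbers out of 1639:
  red: 1639 × 1/4 = 409.75
  roan: 1639 × 2/4 = 819.5
  white: 1639 × 1/4 = 409.75
χ² = Σ (O − E)² / E
  red: (392 − 409.75)² / 409.75 = 0.7689
  roan: (857 − 819.5)² / 819.5 = 1.7160
  white: (390 − 409.75)² / 409.75 = 0.9520
χ² = 0.7689 + 1.7160 + 0.9520 = 3.4369 ≈ 3.437
Degrees of freedom = 3 − 1 = 2; critical value at α = 0.1 is 4.605.
Since 3.437 < 4.605, we fail to reject the null hypothesis — the data are consistent with the 1:2:1 ratio.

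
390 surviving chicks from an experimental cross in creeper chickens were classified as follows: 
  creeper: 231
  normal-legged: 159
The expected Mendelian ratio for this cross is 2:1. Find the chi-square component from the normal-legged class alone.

6.469

Expected counts for N = 390 under a 2:1 ratio (total parts = 3):
  creeper: 390 × 2/3 = 260
  normal-legged: 390 × 1/3 = 130
Contribution of normal-legged: (159 − 130)² / 130 = 6.4692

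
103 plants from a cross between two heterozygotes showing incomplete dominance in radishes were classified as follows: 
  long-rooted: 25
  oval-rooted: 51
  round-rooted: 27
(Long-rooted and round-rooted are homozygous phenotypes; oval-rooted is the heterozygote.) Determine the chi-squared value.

0.087

With incomplete dominance, a heterozygote × heterozygote cross gives a 1:2:1 phenotypic ratio.
Total ratio parts = 4. Expected numbers out of 103:
  long-rooted: 103 × 1/4 = 25.75
  oval-rooted: 103 × 2/4 = 51.5
  round-rooted: 103 × 1/4 = 25.75
χ² = Σ (O − E)² / E
  long-rooted: (25 − 25.75)² / 25.75 = 0.0218
  oval-rooted: (51 − 51.5)² / 51.5 = 0.0049
  round-rooted: (27 − 25.75)² / 25.75 = 0.0607
χ² = 0.0218 + 0.0049 + 0.0607 = 0.0874 ≈ 0.087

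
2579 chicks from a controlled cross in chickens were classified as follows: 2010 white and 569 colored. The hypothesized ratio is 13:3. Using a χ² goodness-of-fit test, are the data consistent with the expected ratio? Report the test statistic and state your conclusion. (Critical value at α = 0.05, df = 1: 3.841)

Under the 13:3 hypothesis (Σ ratio = 16, N = 2579):
  white: 2579 × 13/16 = 2095.4375
  colored: 2579 × 3/16 = 483.5625
χ² = Σ (O − E)² / E
  white: (2010 − 2095.4375)² / 2095.4375 = 3.4836
  colored: (569 − 483.5625)² / 483.5625 = 15.0954
χ² = 3.4836 + 15.0954 = 18.579
Degrees of freedom = 2 − 1 = 1; critical value at α = 0.05 is 3.841.
Since 18.579 > 3.841, we reject the null hypothesis — the data do not fit the 13:3 ratio.

18.579; not consistent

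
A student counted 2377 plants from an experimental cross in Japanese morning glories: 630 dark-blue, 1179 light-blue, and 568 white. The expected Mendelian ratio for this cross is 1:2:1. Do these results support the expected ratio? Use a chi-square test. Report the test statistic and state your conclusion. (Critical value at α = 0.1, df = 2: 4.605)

The 1:2:1 ratio has 4 parts, so with N = 2377 the expected counts are:
  dark-blue: 2377 × 1/4 = 594.25
  light-blue: 2377 × 2/4 = 1188.5
  white: 2377 × 1/4 = 594.25
χ² = Σ (O − E)² / E
  dark-blue: (630 − 594.25)² / 594.25 = 2.1507
  light-blue: (1179 − 1188.5)² / 1188.5 = 0.0759
  white: (568 − 594.25)² / 594.25 = 1.1595
χ² = 2.1507 + 0.0759 + 1.1595 = 3.3861 ≈ 3.386
Degrees of freedom = 3 − 1 = 2; critical value at α = 0.1 is 4.605.
Since 3.386 < 4.605, we fail to reject the null hypothesis — the data are consistent with the 1:2:1 ratio.

3.386; consistent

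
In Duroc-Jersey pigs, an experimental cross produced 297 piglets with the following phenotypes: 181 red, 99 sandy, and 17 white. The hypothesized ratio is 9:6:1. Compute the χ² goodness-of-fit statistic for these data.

The 9:6:1 ratio has 16 parts, so with N = 297 the expected counts are:
  red: 297 × 9/16 = 167.0625
  sandy: 297 × 6/16 = 111.375
  white: 297 × 1/16 = 18.5625
χ² = Σ (O − E)² / E
  red: (181 − 167.0625)² / 167.0625 = 1.1628
  sandy: (99 − 111.375)² / 111.375 = 1.3750
  white: (17 − 18.5625)² / 18.5625 = 0.1315
χ² = 1.1628 + 1.3750 + 0.1315 = 2.6693 ≈ 2.669

2.669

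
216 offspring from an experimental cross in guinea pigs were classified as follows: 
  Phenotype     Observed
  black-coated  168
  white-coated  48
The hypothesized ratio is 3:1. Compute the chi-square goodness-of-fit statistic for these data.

0.889

Expected counts for N = 216 under a 3:1 ratio (total parts = 4):
  black-coated: 216 × 3/4 = 162
  white-coated: 216 × 1/4 = 54
χ² = Σ (O − E)² / E
  black-coated: (168 − 162)² / 162 = 0.2222
  white-coated: (48 − 54)² / 54 = 0.6667
χ² = 0.2222 + 0.6667 = 0.8889 ≈ 0.889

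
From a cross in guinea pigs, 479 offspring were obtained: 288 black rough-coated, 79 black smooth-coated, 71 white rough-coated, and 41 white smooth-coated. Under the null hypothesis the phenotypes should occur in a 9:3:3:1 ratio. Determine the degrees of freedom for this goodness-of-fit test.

A goodness-of-fit test with 4 phenotype classes has df = 4 − 1 = 3.

3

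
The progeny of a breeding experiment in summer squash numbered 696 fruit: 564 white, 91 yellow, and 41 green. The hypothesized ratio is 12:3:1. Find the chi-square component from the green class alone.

The 12:3:1 ratio has 16 parts, so with N = 696 the expected counts are:
  white: 696 × 12/16 = 522
  yellow: 696 × 3/16 = 130.5
  green: 696 × 1/16 = 43.5
Contribution of green: (41 − 43.5)² / 43.5 = 0.1437

0.144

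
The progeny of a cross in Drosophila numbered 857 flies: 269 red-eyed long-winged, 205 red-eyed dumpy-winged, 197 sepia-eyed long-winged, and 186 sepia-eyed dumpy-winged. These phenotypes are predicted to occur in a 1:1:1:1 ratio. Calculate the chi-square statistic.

Total ratio parts = 4. Expected numbers out of 857:
  red-eyed long-winged: 857 × 1/4 = 214.25
  red-eyed dumpy-winged: 857 × 1/4 = 214.25
  sepia-eyed long-winged: 857 × 1/4 = 214.25
  sepia-eyed dumpy-winged: 857 × 1/4 = 214.25
χ² = Σ (O − E)² / E
  red-eyed long-winged: (269 − 214.25)² / 214.25 = 13.9910
  red-eyed dumpy-winged: (205 − 214.25)² / 214.25 = 0.3994
  sepia-eyed long-winged: (197 − 214.25)² / 214.25 = 1.3889
  sepia-eyed dumpy-winged: (186 − 214.25)² / 214.25 = 3.7249
χ² = 13.9910 + 0.3994 + 1.3889 + 3.7249 = 19.5042 ≈ 19.504

19.504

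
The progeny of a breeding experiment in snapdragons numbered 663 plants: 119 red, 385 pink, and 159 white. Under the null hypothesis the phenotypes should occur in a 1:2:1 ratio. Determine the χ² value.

22.095

Under the 1:2:1 hypothesis (Σ ratio = 4, N = 663):
  red: 663 × 1/4 = 165.75
  pink: 663 × 2/4 = 331.5
  white: 663 × 1/4 = 165.75
χ² = Σ (O − E)² / E
  red: (119 − 165.75)² / 165.75 = 13.1859
  pink: (385 − 331.5)² / 331.5 = 8.6342
  white: (159 − 165.75)² / 165.75 = 0.2749
χ² = 13.1859 + 8.6342 + 0.2749 = 22.095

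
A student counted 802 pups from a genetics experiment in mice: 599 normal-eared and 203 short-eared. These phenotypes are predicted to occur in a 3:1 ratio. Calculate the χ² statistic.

Total ratio parts = 4. Expected numbers out of 802:
  normal-eared: 802 × 3/4 = 601.5
  short-eared: 802 × 1/4 = 200.5
χ² = Σ (O − E)² / E
  normal-eared: (599 − 601.5)² / 601.5 = 0.0104
  short-eared: (203 − 200.5)² / 200.5 = 0.0312
χ² = 0.0104 + 0.0312 = 0.0416 ≈ 0.042

0.042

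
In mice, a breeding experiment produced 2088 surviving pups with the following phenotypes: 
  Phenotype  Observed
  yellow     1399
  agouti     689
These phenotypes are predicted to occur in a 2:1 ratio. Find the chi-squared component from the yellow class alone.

Total ratio parts = 3. Expected numbers out of 2088:
  yellow: 2088 × 2/3 = 1392
  agouti: 2088 × 1/3 = 696
Contribution of yellow: (1399 − 1392)² / 1392 = 0.0352

0.035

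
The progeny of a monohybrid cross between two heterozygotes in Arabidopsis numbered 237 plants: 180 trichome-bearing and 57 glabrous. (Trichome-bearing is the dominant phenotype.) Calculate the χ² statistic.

For a monohybrid cross between heterozygotes with complete dominance, the expected phenotypic ratio is 3:1.
Expected counts for N = 237 under a 3:1 ratio (total parts = 4):
  trichome-bearing: 237 × 3/4 = 177.75
  glabrous: 237 × 1/4 = 59.25
χ² = Σ (O − E)² / E
  trichome-bearing: (180 − 177.75)² / 177.75 = 0.0285
  glabrous: (57 − 59.25)² / 59.25 = 0.0854
χ² = 0.0285 + 0.0854 = 0.1139 ≈ 0.114

0.114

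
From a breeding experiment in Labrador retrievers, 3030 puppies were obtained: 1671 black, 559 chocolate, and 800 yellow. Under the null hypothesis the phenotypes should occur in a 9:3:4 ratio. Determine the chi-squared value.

Total ratio parts = 16. Expected numbers out of 3030:
  black: 3030 × 9/16 = 1704.375
  chocolate: 3030 × 3/16 = 568.125
  yellow: 3030 × 4/16 = 757.5
χ² = Σ (O − E)² / E
  black: (1671 − 1704.375)² / 1704.375 = 0.6535
  chocolate: (559 − 568.125)² / 568.125 = 0.1466
  yellow: (800 − 757.5)² / 757.5 = 2.3845
χ² = 0.6535 + 0.1466 + 2.3845 = 3.1846 ≈ 3.185

3.185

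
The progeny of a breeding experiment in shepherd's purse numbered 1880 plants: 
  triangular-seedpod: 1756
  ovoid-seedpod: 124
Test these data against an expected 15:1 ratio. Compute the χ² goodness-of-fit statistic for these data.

Expected counts for N = 1880 under a 15:1 ratio (total parts = 16):
  triangular-seedpod: 1880 × 15/16 = 1762.5
  ovoid-seedpod: 1880 × 1/16 = 117.5
χ² = Σ (O − E)² / E
  triangular-seedpod: (1756 − 1762.5)² / 1762.5 = 0.0240
  ovoid-seedpod: (124 − 117.5)² / 117.5 = 0.3596
χ² = 0.0240 + 0.3596 = 0.3836 ≈ 0.384

0.384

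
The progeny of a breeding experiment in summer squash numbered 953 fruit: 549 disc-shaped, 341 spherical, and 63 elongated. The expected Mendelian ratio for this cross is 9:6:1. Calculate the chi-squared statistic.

Under the 9:6:1 hypothesis (Σ ratio = 16, N = 953):
  disc-shaped: 953 × 9/16 = 536.0625
  spherical: 953 × 6/16 = 357.375
  elongated: 953 × 1/16 = 59.5625
χ² = Σ (O − E)² / E
  disc-shaped: (549 − 536.0625)² / 536.0625 = 0.3122
  spherical: (341 − 357.375)² / 357.375 = 0.7503
  elongated: (63 − 59.5625)² / 59.5625 = 0.1984
χ² = 0.3122 + 0.7503 + 0.1984 = 1.2609 ≈ 1.261

1.261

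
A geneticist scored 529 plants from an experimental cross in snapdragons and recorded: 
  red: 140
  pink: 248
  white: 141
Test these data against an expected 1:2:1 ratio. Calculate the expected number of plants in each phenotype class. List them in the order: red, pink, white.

132.25, 264.5, 132.25

Total ratio parts = 4. Expected numbers out of 529:
  red: 529 × 1/4 = 132.25
  pink: 529 × 2/4 = 264.5
  white: 529 × 1/4 = 132.25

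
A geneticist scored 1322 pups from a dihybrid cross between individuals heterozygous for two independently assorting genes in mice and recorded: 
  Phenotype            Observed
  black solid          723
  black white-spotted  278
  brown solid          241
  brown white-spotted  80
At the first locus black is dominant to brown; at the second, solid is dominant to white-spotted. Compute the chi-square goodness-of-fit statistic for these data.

A dihybrid F₂ with independent assortment and complete dominance at both loci gives a 9:3:3:1 phenotypic ratio.
The 9:3:3:1 ratio has 16 parts, so with N = 1322 the expected counts are:
  black solid: 1322 × 9/16 = 743.625
  black white-spotted: 1322 × 3/16 = 247.875
  brown solid: 1322 × 3/16 = 247.875
  brown white-spotted: 1322 × 1/16 = 82.625
χ² = Σ (O − E)² / E
  black solid: (723 − 743.625)² / 743.625 = 0.5720
  black white-spotted: (278 − 247.875)² / 247.875 = 3.6612
  brown solid: (241 − 247.875)² / 247.875 = 0.1907
  brown white-spotted: (80 − 82.625)² / 82.625 = 0.0834
χ² = 0.5720 + 3.6612 + 0.1907 + 0.0834 = 4.5073 ≈ 4.507

4.507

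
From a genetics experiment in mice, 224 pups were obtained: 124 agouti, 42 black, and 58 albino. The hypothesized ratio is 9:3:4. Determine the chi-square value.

The 9:3:4 ratio has 16 parts, so with N = 224 the expected counts are:
  agouti: 224 × 9/16 = 126
  black: 224 × 3/16 = 42
  albino: 224 × 4/16 = 56
χ² = Σ (O − E)² / E
  agouti: (124 − 126)² / 126 = 0.0317
  black: (42 − 42)² / 42 = 0.0000
  albino: (58 − 56)² / 56 = 0.0714
χ² = 0.0317 + 0.0000 + 0.0714 = 0.1031 ≈ 0.103

0.103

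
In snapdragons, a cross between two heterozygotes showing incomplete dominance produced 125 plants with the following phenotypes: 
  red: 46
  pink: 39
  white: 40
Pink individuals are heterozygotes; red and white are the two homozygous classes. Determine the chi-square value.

18.248

With incomplete dominance, a heterozygote × heterozygote cross gives a 1:2:1 phenotypic ratio.
Expected counts for N = 125 under a 1:2:1 ratio (total parts = 4):
  red: 125 × 1/4 = 31.25
  pink: 125 × 2/4 = 62.5
  white: 125 × 1/4 = 31.25
χ² = Σ (O − E)² / E
  red: (46 − 31.25)² / 31.25 = 6.9620
  pink: (39 − 62.5)² / 62.5 = 8.8360
  white: (40 − 31.25)² / 31.25 = 2.4500
χ² = 6.9620 + 8.8360 + 2.4500 = 18.248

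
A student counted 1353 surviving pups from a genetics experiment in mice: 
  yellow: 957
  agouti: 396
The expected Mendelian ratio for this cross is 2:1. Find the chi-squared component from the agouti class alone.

6.707

The 2:1 ratio has 3 parts, so with N = 1353 the expected counts are:
  yellow: 1353 × 2/3 = 902
  agouti: 1353 × 1/3 = 451
Contribution of agouti: (396 − 451)² / 451 = 6.7073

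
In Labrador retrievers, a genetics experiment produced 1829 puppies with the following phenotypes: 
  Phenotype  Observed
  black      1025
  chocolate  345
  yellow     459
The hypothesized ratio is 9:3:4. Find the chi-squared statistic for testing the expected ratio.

0.033

Expected counts for N = 1829 under a 9:3:4 ratio (total parts = 16):
  black: 1829 × 9/16 = 1028.8125
  chocolate: 1829 × 3/16 = 342.9375
  yellow: 1829 × 4/16 = 457.25
χ² = Σ (O − E)² / E
  black: (1025 − 1028.8125)² / 1028.8125 = 0.0141
  chocolate: (345 − 342.9375)² / 342.9375 = 0.0124
  yellow: (459 − 457.25)² / 457.25 = 0.0067
χ² = 0.0141 + 0.0124 + 0.0067 = 0.0332 ≈ 0.033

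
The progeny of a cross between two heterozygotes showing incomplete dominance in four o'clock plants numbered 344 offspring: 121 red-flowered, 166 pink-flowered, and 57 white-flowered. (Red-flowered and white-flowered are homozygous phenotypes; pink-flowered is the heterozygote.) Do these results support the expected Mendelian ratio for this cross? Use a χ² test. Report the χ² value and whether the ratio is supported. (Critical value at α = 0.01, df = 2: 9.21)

24.233; not consistent

With incomplete dominance, a heterozygote × heterozygote cross gives a 1:2:1 phenotypic ratio.
Expected counts for N = 344 under a 1:2:1 ratio (total parts = 4):
  red-flowered: 344 × 1/4 = 86
  pink-flowered: 344 × 2/4 = 172
  white-flowered: 344 × 1/4 = 86
χ² = Σ (O − E)² / E
  red-flowered: (121 − 86)² / 86 = 14.2442
  pink-flowered: (166 − 172)² / 172 = 0.2093
  white-flowered: (57 − 86)² / 86 = 9.7791
χ² = 14.2442 + 0.2093 + 9.7791 = 24.2326 ≈ 24.233
Degrees of freedom = 3 − 1 = 2; critical value at α = 0.01 is 9.21.
Since 24.233 > 9.21, we reject the null hypothesis — the data do not fit the 1:2:1 ratio.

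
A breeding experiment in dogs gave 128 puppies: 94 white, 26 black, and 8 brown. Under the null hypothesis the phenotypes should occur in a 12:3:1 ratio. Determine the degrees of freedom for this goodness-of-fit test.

2

A goodness-of-fit test with 3 phenotype classes has df = 3 − 1 = 2.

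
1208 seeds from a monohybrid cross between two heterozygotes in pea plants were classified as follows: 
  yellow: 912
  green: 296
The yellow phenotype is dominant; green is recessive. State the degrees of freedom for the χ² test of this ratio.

1

For a monohybrid cross between heterozygotes with complete dominance, the expected phenotypic ratio is 3:1.
A goodness-of-fit test with 2 phenotype classes has df = 2 − 1 = 1.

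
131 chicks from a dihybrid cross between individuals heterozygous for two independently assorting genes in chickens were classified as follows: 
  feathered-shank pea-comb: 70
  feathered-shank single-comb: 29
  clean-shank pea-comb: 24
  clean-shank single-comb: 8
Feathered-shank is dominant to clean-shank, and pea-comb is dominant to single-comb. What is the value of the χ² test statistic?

A dihybrid F₂ with independent assortment and complete dominance at both loci gives a 9:3:3:1 phenotypic ratio.
Total ratio parts = 16. Expected numbers out of 131:
  feathered-shank pea-comb: 131 × 9/16 = 73.6875
  feathered-shank single-comb: 131 × 3/16 = 24.5625
  clean-shank pea-comb: 131 × 3/16 = 24.5625
  clean-shank single-comb: 131 × 1/16 = 8.1875
χ² = Σ (O − E)² / E
  feathered-shank pea-comb: (70 − 73.6875)² / 73.6875 = 0.1845
  feathered-shank single-comb: (29 − 24.5625)² / 24.5625 = 0.8017
  clean-shank pea-comb: (24 − 24.5625)² / 24.5625 = 0.0129
  clean-shank single-comb: (8 − 8.1875)² / 8.1875 = 0.0043
χ² = 0.1845 + 0.8017 + 0.0129 + 0.0043 = 1.0034 ≈ 1.003

1.003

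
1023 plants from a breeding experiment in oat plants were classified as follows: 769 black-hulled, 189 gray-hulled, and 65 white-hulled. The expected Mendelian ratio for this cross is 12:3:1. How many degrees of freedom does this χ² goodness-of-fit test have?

2

A goodness-of-fit test with 3 phenotype classes has df = 3 − 1 = 2.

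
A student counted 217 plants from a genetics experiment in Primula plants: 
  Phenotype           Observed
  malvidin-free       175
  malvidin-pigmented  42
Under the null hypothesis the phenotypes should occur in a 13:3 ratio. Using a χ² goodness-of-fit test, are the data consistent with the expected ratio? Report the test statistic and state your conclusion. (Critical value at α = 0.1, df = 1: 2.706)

0.052; consistent

Total ratio parts = 16. Expected numbers out of 217:
  malvidin-free: 217 × 13/16 = 176.3125
  malvidin-pigmented: 217 × 3/16 = 40.6875
χ² = Σ (O − E)² / E
  malvidin-free: (175 − 176.3125)² / 176.3125 = 0.0098
  malvidin-pigmented: (42 − 40.6875)² / 40.6875 = 0.0423
χ² = 0.0098 + 0.0423 = 0.0521 ≈ 0.052
Degrees of freedom = 2 − 1 = 1; critical value at α = 0.1 is 2.706.
Since 0.052 < 2.706, we fail to reject the null hypothesis — the data are consistent with the 13:3 ratio.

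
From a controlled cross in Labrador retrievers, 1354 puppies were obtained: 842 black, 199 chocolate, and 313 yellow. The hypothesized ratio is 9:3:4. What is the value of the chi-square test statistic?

22.264

Expected counts for N = 1354 under a 9:3:4 ratio (total parts = 16):
  black: 1354 × 9/16 = 761.625
  chocolate: 1354 × 3/16 = 253.875
  yellow: 1354 × 4/16 = 338.5
χ² = Σ (O − E)² / E
  black: (842 − 761.625)² / 761.625 = 8.4820
  chocolate: (199 − 253.875)² / 253.875 = 11.8612
  yellow: (313 − 338.5)² / 338.5 = 1.9210
χ² = 8.4820 + 11.8612 + 1.9210 = 22.2642 ≈ 22.264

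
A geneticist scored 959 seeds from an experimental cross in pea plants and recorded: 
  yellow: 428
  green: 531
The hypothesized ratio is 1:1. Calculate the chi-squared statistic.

Total ratio parts = 2. Expected numbers out of 959:
  yellow: 959 × 1/2 = 479.5
  green: 959 × 1/2 = 479.5
χ² = Σ (O − E)² / E
  yellow: (428 − 479.5)² / 479.5 = 5.5313
  green: (531 − 479.5)² / 479.5 = 5.5313
χ² = 5.5313 + 5.5313 = 11.0626 ≈ 11.063

11.063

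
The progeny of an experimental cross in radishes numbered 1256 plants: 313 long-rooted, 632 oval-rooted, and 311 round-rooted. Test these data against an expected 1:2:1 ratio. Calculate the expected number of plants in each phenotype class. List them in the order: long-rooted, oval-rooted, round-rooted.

314, 628, 314

The 1:2:1 ratio has 4 parts, so with N = 1256 the expected counts are:
  long-rooted: 1256 × 1/4 = 314
  oval-rooted: 1256 × 2/4 = 628
  round-rooted: 1256 × 1/4 = 314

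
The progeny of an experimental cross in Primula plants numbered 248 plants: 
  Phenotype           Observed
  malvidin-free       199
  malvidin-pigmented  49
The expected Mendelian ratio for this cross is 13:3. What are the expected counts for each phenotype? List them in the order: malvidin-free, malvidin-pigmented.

Expected counts for N = 248 under a 13:3 ratio (total parts = 16):
  malvidin-free: 248 × 13/16 = 201.5
  malvidin-pigmented: 248 × 3/16 = 46.5

201.5, 46.5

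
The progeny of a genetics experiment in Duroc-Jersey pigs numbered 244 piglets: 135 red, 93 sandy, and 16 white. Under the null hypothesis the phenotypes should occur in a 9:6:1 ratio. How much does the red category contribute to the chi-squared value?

Under the 9:6:1 hypothesis (Σ ratio = 16, N = 244):
  red: 244 × 9/16 = 137.25
  sandy: 244 × 6/16 = 91.5
  white: 244 × 1/16 = 15.25
Contribution of red: (135 − 137.25)² / 137.25 = 0.0369

0.037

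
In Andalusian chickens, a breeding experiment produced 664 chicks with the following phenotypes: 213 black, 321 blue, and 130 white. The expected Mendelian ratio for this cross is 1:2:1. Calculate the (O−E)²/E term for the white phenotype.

Total ratio parts = 4. Expected numbers out of 664:
  black: 664 × 1/4 = 166
  blue: 664 × 2/4 = 332
  white: 664 × 1/4 = 166
Contribution of white: (130 − 166)² / 166 = 7.8072

7.807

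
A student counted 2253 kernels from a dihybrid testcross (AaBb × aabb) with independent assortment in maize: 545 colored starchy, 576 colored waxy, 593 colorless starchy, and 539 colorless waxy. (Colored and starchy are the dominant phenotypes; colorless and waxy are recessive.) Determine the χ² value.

A dihybrid testcross with independent assortment gives a 1:1:1:1 ratio.
Under the 1:1:1:1 hypothesis (Σ ratio = 4, N = 2253):
  colored starchy: 2253 × 1/4 = 563.25
  colored waxy: 2253 × 1/4 = 563.25
  colorless starchy: 2253 × 1/4 = 563.25
  colorless waxy: 2253 × 1/4 = 563.25
χ² = Σ (O − E)² / E
  colored starchy: (545 − 563.25)² / 563.25 = 0.5913
  colored waxy: (576 − 563.25)² / 563.25 = 0.2886
  colorless starchy: (593 − 563.25)² / 563.25 = 1.5713
  colorless waxy: (539 − 563.25)² / 563.25 = 1.0441
χ² = 0.5913 + 0.2886 + 1.5713 + 1.0441 = 3.4953 ≈ 3.495

3.495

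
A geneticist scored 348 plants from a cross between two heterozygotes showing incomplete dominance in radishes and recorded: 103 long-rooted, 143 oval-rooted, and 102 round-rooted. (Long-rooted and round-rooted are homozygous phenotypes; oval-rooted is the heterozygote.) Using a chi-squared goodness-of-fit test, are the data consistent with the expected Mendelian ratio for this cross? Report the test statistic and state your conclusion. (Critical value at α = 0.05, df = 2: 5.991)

11.052; not consistent

With incomplete dominance, a heterozygote × heterozygote cross gives a 1:2:1 phenotypic ratio.
Total ratio parts = 4. Expected numbers out of 348:
  long-rooted: 348 × 1/4 = 87
  oval-rooted: 348 × 2/4 = 174
  round-rooted: 348 × 1/4 = 87
χ² = Σ (O − E)² / E
  long-rooted: (103 − 87)² / 87 = 2.9425
  oval-rooted: (143 − 174)² / 174 = 5.5230
  round-rooted: (102 − 87)² / 87 = 2.5862
χ² = 2.9425 + 5.5230 + 2.5862 = 11.0517 ≈ 11.052
Degrees of freedom = 3 − 1 = 2; critical value at α = 0.05 is 5.991.
Since 11.052 > 5.991, we reject the null hypothesis — the data do not fit the 1:2:1 ratio.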